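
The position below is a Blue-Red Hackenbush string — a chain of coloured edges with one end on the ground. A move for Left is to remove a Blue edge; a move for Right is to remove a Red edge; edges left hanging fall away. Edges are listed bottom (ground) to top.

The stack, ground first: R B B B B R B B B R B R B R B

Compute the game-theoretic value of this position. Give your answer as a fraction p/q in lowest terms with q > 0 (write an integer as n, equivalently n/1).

-1109/16384

Build g(s[:k]) for k = 1..15, string s = R B B B B R B B B R B R B R B.
g_1 [R]  L=[∅]  R=[0]  — -1
g_2 [RB]  L=[-1]  R=[0]  — -1/2
g_3 [RBB]  L=[-1; -1/2]  R=[0]  — -1/4
g_4 [RBBB]  L=[-1; -1/2; -1/4]  R=[0]  — -1/8
g_5 [RBBBB]  L=[-1; -1/2; -1/4; -1/8]  R=[0]  — -1/16
g_6 [RBBBBR]  L=[-1; -1/2; -1/4; -1/8]  R=[-1/16; 0]  — -3/32
g_7 [RBBBBRB]  L=[-1; -1/2; -1/4; -1/8; -3/32]  R=[-1/16; 0]  — -5/64
g_8 [RBBBBRBB]  L=[-1; -1/2; -1/4; -1/8; -3/32; -5/64]  R=[-1/16; 0]  — -9/128
g_9 [RBBBBRBBB]  L=[-1; -1/2; -1/4; -1/8; -3/32; -5/64; -9/128]  R=[-1/16; 0]  — -17/256
g_10 [RBBBBRBBBR]  L=[-1; -1/2; -1/4; -1/8; -3/32; -5/64; -9/128]  R=[-17/256; -1/16; 0]  — -35/512
g_11 [RBBBBRBBBRB]  L=[-1; -1/2; -1/4; -1/8; -3/32; -5/64; -9/128; -35/512]  R=[-17/256; -1/16; 0]  — -69/1024
g_12 [RBBBBRBBBRBR]  L=[-1; -1/2; -1/4; -1/8; -3/32; -5/64; -9/128; -35/512]  R=[-69/1024; -17/256; -1/16; 0]  — -139/2048
g_13 [RBBBBRBBBRBRB]  L=[-1; -1/2; -1/4; -1/8; -3/32; -5/64; -9/128; -35/512; -139/2048]  R=[-69/1024; -17/256; -1/16; 0]  — -277/4096
g_14 [RBBBBRBBBRBRBR]  L=[-1; -1/2; -1/4; -1/8; -3/32; -5/64; -9/128; -35/512; -139/2048]  R=[-277/4096; -69/1024; -17/256; -1/16; 0]  — -555/8192
g_15 [RBBBBRBBBRBRBRB]  L=[-1; -1/2; -1/4; -1/8; -3/32; -5/64; -9/128; -35/512; -139/2048; -555/8192]  R=[-277/4096; -69/1024; -17/256; -1/16; 0]  — -1109/16384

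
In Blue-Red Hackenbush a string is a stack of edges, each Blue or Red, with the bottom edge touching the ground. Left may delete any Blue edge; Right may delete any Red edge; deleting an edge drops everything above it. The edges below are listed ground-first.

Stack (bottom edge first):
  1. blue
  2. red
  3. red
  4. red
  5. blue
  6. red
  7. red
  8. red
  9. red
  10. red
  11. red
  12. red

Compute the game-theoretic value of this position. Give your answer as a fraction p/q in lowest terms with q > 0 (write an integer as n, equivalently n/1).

257/2048

edge 1 of 12 (blue): { 0 | — } ⇒ 1
edge 2 of 12 (red): { 0 | 1 } ⇒ 1/2
edge 3 of 12 (red): { 0 | 1/2, 1 } ⇒ 1/4
edge 4 of 12 (red): { 0 | 1/4, 1/2, 1 } ⇒ 1/8
edge 5 of 12 (blue): { 0, 1/8 | 1/4, 1/2, 1 } ⇒ 3/16
edge 6 of 12 (red): { 0, 1/8 | 3/16, 1/4, 1/2, 1 } ⇒ 5/32
edge 7 of 12 (red): { 0, 1/8 | 5/32, 3/16, 1/4, 1/2, 1 } ⇒ 9/64
edge 8 of 12 (red): { 0, 1/8 | 9/64, 5/32, 3/16, 1/4, 1/2, 1 } ⇒ 17/128
edge 9 of 12 (red): { 0, 1/8 | 17/128, 9/64, 5/32, 3/16, 1/4, 1/2, 1 } ⇒ 33/256
edge 10 of 12 (red): { 0, 1/8 | 33/256, 17/128, 9/64, 5/32, 3/16, 1/4, 1/2, 1 } ⇒ 65/512
edge 11 of 12 (red): { 0, 1/8 | 65/512, 33/256, 17/128, 9/64, 5/32, 3/16, 1/4, 1/2, 1 } ⇒ 129/1024
edge 12 of 12 (red): { 0, 1/8 | 129/1024, 65/512, 33/256, 17/128, 9/64, 5/32, 3/16, 1/4, 1/2, 1 } ⇒ 257/2048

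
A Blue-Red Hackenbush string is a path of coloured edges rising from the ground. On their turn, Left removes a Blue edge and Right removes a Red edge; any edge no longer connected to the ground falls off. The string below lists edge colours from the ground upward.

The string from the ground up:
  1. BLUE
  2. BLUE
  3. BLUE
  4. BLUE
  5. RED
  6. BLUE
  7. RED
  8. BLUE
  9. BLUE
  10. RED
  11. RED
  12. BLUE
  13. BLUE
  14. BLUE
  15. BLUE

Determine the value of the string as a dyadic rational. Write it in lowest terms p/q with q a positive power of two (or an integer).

7583/2048

Recurse on prefixes of the 15-edge string BLUE BLUE BLUE BLUE RED BLUE RED BLUE BLUE RED RED BLUE BLUE BLUE BLUE:
B: Left { 0 }, Right { none } ⇒ simplest 1
BB: Left { 0 1 }, Right { none } ⇒ simplest 2
BBB: Left { 0 1 2 }, Right { none } ⇒ simplest 3
BBBB: Left { 0 1 2 3 }, Right { none } ⇒ simplest 4
BBBBR: Left { 0 1 2 3 }, Right { 4 } ⇒ simplest 7/2
BBBBRB: Left { 0 1 2 3 7/2 }, Right { 4 } ⇒ simplest 15/4
BBBBRBR: Left { 0 1 2 3 7/2 }, Right { 15/4 4 } ⇒ simplest 29/8
BBBBRBRB: Left { 0 1 2 3 7/2 29/8 }, Right { 15/4 4 } ⇒ simplest 59/16
BBBBRBRBB: Left { 0 1 2 3 7/2 29/8 59/16 }, Right { 15/4 4 } ⇒ simplest 119/32
BBBBRBRBBR: Left { 0 1 2 3 7/2 29/8 59/16 }, Right { 119/32 15/4 4 } ⇒ simplest 237/64
BBBBRBRBBRR: Left { 0 1 2 3 7/2 29/8 59/16 }, Right { 237/64 119/32 15/4 4 } ⇒ simplest 473/128
BBBBRBRBBRRB: Left { 0 1 2 3 7/2 29/8 59/16 473/128 }, Right { 237/64 119/32 15/4 4 } ⇒ simplest 947/256
BBBBRBRBBRRBB: Left { 0 1 2 3 7/2 29/8 59/16 473/128 947/256 }, Right { 237/64 119/32 15/4 4 } ⇒ simplest 1895/512
BBBBRBRBBRRBBB: Left { 0 1 2 3 7/2 29/8 59/16 473/128 947/256 1895/512 }, Right { 237/64 119/32 15/4 4 } ⇒ simplest 3791/1024
BBBBRBRBBRRBBBB: Left { 0 1 2 3 7/2 29/8 59/16 473/128 947/256 1895/512 3791/1024 }, Right { 237/64 119/32 15/4 4 } ⇒ simplest 7583/2048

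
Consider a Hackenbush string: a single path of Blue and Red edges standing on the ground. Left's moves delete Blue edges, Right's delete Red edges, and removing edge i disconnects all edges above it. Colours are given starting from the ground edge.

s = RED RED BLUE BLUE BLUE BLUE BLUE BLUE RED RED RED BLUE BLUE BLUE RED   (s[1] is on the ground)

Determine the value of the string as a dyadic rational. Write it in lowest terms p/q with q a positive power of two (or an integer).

-8419/8192

edge 1 of 15 (RED): { (no moves) | 0 } ⇒ -1
edge 2 of 15 (RED): { (no moves) | -1, 0 } ⇒ -2
edge 3 of 15 (BLUE): { -2 | -1, 0 } ⇒ -3/2
edge 4 of 15 (BLUE): { -2, -3/2 | -1, 0 } ⇒ -5/4
edge 5 of 15 (BLUE): { -2, -3/2, -5/4 | -1, 0 } ⇒ -9/8
edge 6 of 15 (BLUE): { -2, -3/2, -5/4, -9/8 | -1, 0 } ⇒ -17/16
edge 7 of 15 (BLUE): { -2, -3/2, -5/4, -9/8, -17/16 | -1, 0 } ⇒ -33/32
edge 8 of 15 (BLUE): { -2, -3/2, -5/4, -9/8, -17/16, -33/32 | -1, 0 } ⇒ -65/64
edge 9 of 15 (RED): { -2, -3/2, -5/4, -9/8, -17/16, -33/32 | -65/64, -1, 0 } ⇒ -131/128
edge 10 of 15 (RED): { -2, -3/2, -5/4, -9/8, -17/16, -33/32 | -131/128, -65/64, -1, 0 } ⇒ -263/256
edge 11 of 15 (RED): { -2, -3/2, -5/4, -9/8, -17/16, -33/32 | -263/256, -131/128, -65/64, -1, 0 } ⇒ -527/512
edge 12 of 15 (BLUE): { -2, -3/2, -5/4, -9/8, -17/16, -33/32, -527/512 | -263/256, -131/128, -65/64, -1, 0 } ⇒ -1053/1024
edge 13 of 15 (BLUE): { -2, -3/2, -5/4, -9/8, -17/16, -33/32, -527/512, -1053/1024 | -263/256, -131/128, -65/64, -1, 0 } ⇒ -2105/2048
edge 14 of 15 (BLUE): { -2, -3/2, -5/4, -9/8, -17/16, -33/32, -527/512, -1053/1024, -2105/2048 | -263/256, -131/128, -65/64, -1, 0 } ⇒ -4209/4096
edge 15 of 15 (RED): { -2, -3/2, -5/4, -9/8, -17/16, -33/32, -527/512, -1053/1024, -2105/2048 | -4209/4096, -263/256, -131/128, -65/64, -1, 0 } ⇒ -8419/8192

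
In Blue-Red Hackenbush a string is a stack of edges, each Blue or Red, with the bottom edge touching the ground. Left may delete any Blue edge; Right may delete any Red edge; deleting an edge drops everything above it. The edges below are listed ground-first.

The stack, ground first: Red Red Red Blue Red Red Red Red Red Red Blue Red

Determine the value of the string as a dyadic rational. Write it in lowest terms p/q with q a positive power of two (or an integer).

Prefix values for Red Red Red Blue Red Red Red Red Red Red Blue Red via {L|R} + simplicity:
1 of 12 · R · max L −∞ · min R 0 = -1
2 of 12 · RR · max L −∞ · min R -1 = -2
3 of 12 · RRR · max L −∞ · min R -2 = -3
4 of 12 · RRRB · max L -3 · min R -2 = -5/2
5 of 12 · RRRBR · max L -3 · min R -5/2 = -11/4
6 of 12 · RRRBRR · max L -3 · min R -11/4 = -23/8
7 of 12 · RRRBRRR · max L -3 · min R -23/8 = -47/16
8 of 12 · RRRBRRRR · max L -3 · min R -47/16 = -95/32
9 of 12 · RRRBRRRRR · max L -3 · min R -95/32 = -191/64
10 of 12 · RRRBRRRRRR · max L -3 · min R -191/64 = -383/128
11 of 12 · RRRBRRRRRRB · max L -383/128 · min R -191/64 = -765/256
12 of 12 · RRRBRRRRRRBR · max L -383/128 · min R -765/256 = -1531/512

-1531/512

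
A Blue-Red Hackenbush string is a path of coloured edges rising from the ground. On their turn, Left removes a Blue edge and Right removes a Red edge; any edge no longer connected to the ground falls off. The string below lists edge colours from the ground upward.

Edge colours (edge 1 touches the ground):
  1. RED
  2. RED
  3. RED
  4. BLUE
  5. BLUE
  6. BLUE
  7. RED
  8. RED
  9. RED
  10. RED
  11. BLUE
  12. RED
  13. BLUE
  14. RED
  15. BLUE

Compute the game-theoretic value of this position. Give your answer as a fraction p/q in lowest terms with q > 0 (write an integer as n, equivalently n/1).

value(R) = { (no moves) | 0 } — -1
value(RR) = { (no moves) | -1; 0 } — -2
value(RRR) = { (no moves) | -2; -1; 0 } — -3
value(RRRB) = { -3 | -2; -1; 0 } — -5/2
value(RRRBB) = { -3; -5/2 | -2; -1; 0 } — -9/4
value(RRRBBB) = { -3; -5/2; -9/4 | -2; -1; 0 } — -17/8
value(RRRBBBR) = { -3; -5/2; -9/4 | -17/8; -2; -1; 0 } — -35/16
value(RRRBBBRR) = { -3; -5/2; -9/4 | -35/16; -17/8; -2; -1; 0 } — -71/32
value(RRRBBBRRR) = { -3; -5/2; -9/4 | -71/32; -35/16; -17/8; -2; -1; 0 } — -143/64
value(RRRBBBRRRR) = { -3; -5/2; -9/4 | -143/64; -71/32; -35/16; -17/8; -2; -1; 0 } — -287/128
value(RRRBBBRRRRB) = { -3; -5/2; -9/4; -287/128 | -143/64; -71/32; -35/16; -17/8; -2; -1; 0 } — -573/256
value(RRRBBBRRRRBR) = { -3; -5/2; -9/4; -287/128 | -573/256; -143/64; -71/32; -35/16; -17/8; -2; -1; 0 } — -1147/512
value(RRRBBBRRRRBRB) = { -3; -5/2; -9/4; -287/128; -1147/512 | -573/256; -143/64; -71/32; -35/16; -17/8; -2; -1; 0 } — -2293/1024
value(RRRBBBRRRRBRBR) = { -3; -5/2; -9/4; -287/128; -1147/512 | -2293/1024; -573/256; -143/64; -71/32; -35/16; -17/8; -2; -1; 0 } — -4587/2048
value(RRRBBBRRRRBRBRB) = { -3; -5/2; -9/4; -287/128; -1147/512; -4587/2048 | -2293/1024; -573/256; -143/64; -71/32; -35/16; -17/8; -2; -1; 0 } — -9173/4096

-9173/4096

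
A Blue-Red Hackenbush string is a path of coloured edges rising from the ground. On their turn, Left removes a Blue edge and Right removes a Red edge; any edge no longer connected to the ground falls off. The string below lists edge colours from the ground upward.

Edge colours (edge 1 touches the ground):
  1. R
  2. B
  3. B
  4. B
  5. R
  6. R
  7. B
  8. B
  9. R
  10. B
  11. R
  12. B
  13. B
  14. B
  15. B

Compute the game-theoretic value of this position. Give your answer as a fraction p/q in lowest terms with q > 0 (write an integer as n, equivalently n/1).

R: Left {  }, Right { 0 } so simplest -1
RB: Left { -1 }, Right { 0 } so simplest -1/2
RBB: Left { -1, -1/2 }, Right { 0 } so simplest -1/4
RBBB: Left { -1, -1/2, -1/4 }, Right { 0 } so simplest -1/8
RBBBR: Left { -1, -1/2, -1/4 }, Right { -1/8, 0 } so simplest -3/16
RBBBRR: Left { -1, -1/2, -1/4 }, Right { -3/16, -1/8, 0 } so simplest -7/32
RBBBRRB: Left { -1, -1/2, -1/4, -7/32 }, Right { -3/16, -1/8, 0 } so simplest -13/64
RBBBRRBB: Left { -1, -1/2, -1/4, -7/32, -13/64 }, Right { -3/16, -1/8, 0 } so simplest -25/128
RBBBRRBBR: Left { -1, -1/2, -1/4, -7/32, -13/64 }, Right { -25/128, -3/16, -1/8, 0 } so simplest -51/256
RBBBRRBBRB: Left { -1, -1/2, -1/4, -7/32, -13/64, -51/256 }, Right { -25/128, -3/16, -1/8, 0 } so simplest -101/512
RBBBRRBBRBR: Left { -1, -1/2, -1/4, -7/32, -13/64, -51/256 }, Right { -101/512, -25/128, -3/16, -1/8, 0 } so simplest -203/1024
RBBBRRBBRBRB: Left { -1, -1/2, -1/4, -7/32, -13/64, -51/256, -203/1024 }, Right { -101/512, -25/128, -3/16, -1/8, 0 } so simplest -405/2048
RBBBRRBBRBRBB: Left { -1, -1/2, -1/4, -7/32, -13/64, -51/256, -203/1024, -405/2048 }, Right { -101/512, -25/128, -3/16, -1/8, 0 } so simplest -809/4096
RBBBRRBBRBRBBB: Left { -1, -1/2, -1/4, -7/32, -13/64, -51/256, -203/1024, -405/2048, -809/4096 }, Right { -101/512, -25/128, -3/16, -1/8, 0 } so simplest -1617/8192
RBBBRRBBRBRBBBB: Left { -1, -1/2, -1/4, -7/32, -13/64, -51/256, -203/1024, -405/2048, -809/4096, -1617/8192 }, Right { -101/512, -25/128, -3/16, -1/8, 0 } so simplest -3233/16384

-3233/16384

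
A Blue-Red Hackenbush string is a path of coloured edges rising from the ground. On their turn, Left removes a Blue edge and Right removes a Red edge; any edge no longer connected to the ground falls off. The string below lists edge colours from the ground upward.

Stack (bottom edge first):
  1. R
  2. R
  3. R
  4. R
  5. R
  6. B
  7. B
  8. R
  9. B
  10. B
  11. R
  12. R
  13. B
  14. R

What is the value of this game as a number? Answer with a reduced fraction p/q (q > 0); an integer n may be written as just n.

Recurse on prefixes of the 14-edge string R R R R R B B R B B R R B R:
1 of 14 · R · max L −∞ · min R 0 so -1
2 of 14 · RR · max L −∞ · min R -1 so -2
3 of 14 · RRR · max L −∞ · min R -2 so -3
4 of 14 · RRRR · max L −∞ · min R -3 so -4
5 of 14 · RRRRR · max L −∞ · min R -4 so -5
6 of 14 · RRRRRB · max L -5 · min R -4 so -9/2
7 of 14 · RRRRRBB · max L -9/2 · min R -4 so -17/4
8 of 14 · RRRRRBBR · max L -9/2 · min R -17/4 so -35/8
9 of 14 · RRRRRBBRB · max L -35/8 · min R -17/4 so -69/16
10 of 14 · RRRRRBBRBB · max L -69/16 · min R -17/4 so -137/32
11 of 14 · RRRRRBBRBBR · max L -69/16 · min R -137/32 so -275/64
12 of 14 · RRRRRBBRBBRR · max L -69/16 · min R -275/64 so -551/128
13 of 14 · RRRRRBBRBBRRB · max L -551/128 · min R -275/64 so -1101/256
14 of 14 · RRRRRBBRBBRRBR · max L -551/128 · min R -1101/256 so -2203/512

-2203/512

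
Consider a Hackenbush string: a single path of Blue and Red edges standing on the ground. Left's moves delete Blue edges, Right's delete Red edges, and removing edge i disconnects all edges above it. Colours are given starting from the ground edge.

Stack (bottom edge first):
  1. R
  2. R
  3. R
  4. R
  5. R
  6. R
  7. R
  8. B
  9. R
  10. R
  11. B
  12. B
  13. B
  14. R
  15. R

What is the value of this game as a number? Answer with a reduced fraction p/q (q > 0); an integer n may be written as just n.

step 1: add R to get R; options L={  } R={ 0 } gives -1
step 2: add R to get RR; options L={  } R={ -1 0 } gives -2
step 3: add R to get RRR; options L={  } R={ -2 -1 0 } gives -3
step 4: add R to get RRRR; options L={  } R={ -3 -2 -1 0 } gives -4
step 5: add R to get RRRRR; options L={  } R={ -4 -3 -2 -1 0 } gives -5
step 6: add R to get RRRRRR; options L={  } R={ -5 -4 -3 -2 -1 0 } gives -6
step 7: add R to get RRRRRRR; options L={  } R={ -6 -5 -4 -3 -2 -1 0 } gives -7
step 8: add B to get RRRRRRRB; options L={ -7 } R={ -6 -5 -4 -3 -2 -1 0 } gives -13/2
step 9: add R to get RRRRRRRBR; options L={ -7 } R={ -13/2 -6 -5 -4 -3 -2 -1 0 } gives -27/4
step 10: add R to get RRRRRRRBRR; options L={ -7 } R={ -27/4 -13/2 -6 -5 -4 -3 -2 -1 0 } gives -55/8
step 11: add B to get RRRRRRRBRRB; options L={ -7 -55/8 } R={ -27/4 -13/2 -6 -5 -4 -3 -2 -1 0 } gives -109/16
step 12: add B to get RRRRRRRBRRBB; options L={ -7 -55/8 -109/16 } R={ -27/4 -13/2 -6 -5 -4 -3 -2 -1 0 } gives -217/32
step 13: add B to get RRRRRRRBRRBBB; options L={ -7 -55/8 -109/16 -217/32 } R={ -27/4 -13/2 -6 -5 -4 -3 -2 -1 0 } gives -433/64
step 14: add R to get RRRRRRRBRRBBBR; options L={ -7 -55/8 -109/16 -217/32 } R={ -433/64 -27/4 -13/2 -6 -5 -4 -3 -2 -1 0 } gives -867/128
step 15: add R to get RRRRRRRBRRBBBRR; options L={ -7 -55/8 -109/16 -217/32 } R={ -867/128 -433/64 -27/4 -13/2 -6 -5 -4 -3 -2 -1 0 } gives -1735/256

-1735/256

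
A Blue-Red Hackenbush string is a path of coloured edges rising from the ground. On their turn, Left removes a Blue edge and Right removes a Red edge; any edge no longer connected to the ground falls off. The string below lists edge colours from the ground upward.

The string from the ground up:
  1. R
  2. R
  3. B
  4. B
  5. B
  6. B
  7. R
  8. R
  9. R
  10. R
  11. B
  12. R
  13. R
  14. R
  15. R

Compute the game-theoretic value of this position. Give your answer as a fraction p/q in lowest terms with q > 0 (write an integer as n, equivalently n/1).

Build value(s[:k]) for k = 1..15, string s = R R B B B B R R R R B R R R R.
1 of 15 · R · max L −∞ · min R 0 -> -1
2 of 15 · RR · max L −∞ · min R -1 -> -2
3 of 15 · RRB · max L -2 · min R -1 -> -3/2
4 of 15 · RRBB · max L -3/2 · min R -1 -> -5/4
5 of 15 · RRBBB · max L -5/4 · min R -1 -> -9/8
6 of 15 · RRBBBB · max L -9/8 · min R -1 -> -17/16
7 of 15 · RRBBBBR · max L -9/8 · min R -17/16 -> -35/32
8 of 15 · RRBBBBRR · max L -9/8 · min R -35/32 -> -71/64
9 of 15 · RRBBBBRRR · max L -9/8 · min R -71/64 -> -143/128
10 of 15 · RRBBBBRRRR · max L -9/8 · min R -143/128 -> -287/256
11 of 15 · RRBBBBRRRRB · max L -287/256 · min R -143/128 -> -573/512
12 of 15 · RRBBBBRRRRBR · max L -287/256 · min R -573/512 -> -1147/1024
13 of 15 · RRBBBBRRRRBRR · max L -287/256 · min R -1147/1024 -> -2295/2048
14 of 15 · RRBBBBRRRRBRRR · max L -287/256 · min R -2295/2048 -> -4591/4096
15 of 15 · RRBBBBRRRRBRRRR · max L -287/256 · min R -4591/4096 -> -9183/8192

-9183/8192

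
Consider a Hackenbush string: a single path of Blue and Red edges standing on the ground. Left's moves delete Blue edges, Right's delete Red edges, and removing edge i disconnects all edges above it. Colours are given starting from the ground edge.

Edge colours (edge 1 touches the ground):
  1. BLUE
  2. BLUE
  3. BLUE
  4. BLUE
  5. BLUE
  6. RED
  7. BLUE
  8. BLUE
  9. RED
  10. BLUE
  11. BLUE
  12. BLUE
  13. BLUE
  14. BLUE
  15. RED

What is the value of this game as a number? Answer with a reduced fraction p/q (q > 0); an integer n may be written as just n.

Prefix values for BLUE BLUE BLUE BLUE BLUE RED BLUE BLUE RED BLUE BLUE BLUE BLUE BLUE RED via {L|R} + simplicity:
edge 1 of 15 (BLUE): { 0 | none } — 1
edge 2 of 15 (BLUE): { 0 1 | none } — 2
edge 3 of 15 (BLUE): { 0 1 2 | none } — 3
edge 4 of 15 (BLUE): { 0 1 2 3 | none } — 4
edge 5 of 15 (BLUE): { 0 1 2 3 4 | none } — 5
edge 6 of 15 (RED): { 0 1 2 3 4 | 5 } — 9/2
edge 7 of 15 (BLUE): { 0 1 2 3 4 9/2 | 5 } — 19/4
edge 8 of 15 (BLUE): { 0 1 2 3 4 9/2 19/4 | 5 } — 39/8
edge 9 of 15 (RED): { 0 1 2 3 4 9/2 19/4 | 39/8 5 } — 77/16
edge 10 of 15 (BLUE): { 0 1 2 3 4 9/2 19/4 77/16 | 39/8 5 } — 155/32
edge 11 of 15 (BLUE): { 0 1 2 3 4 9/2 19/4 77/16 155/32 | 39/8 5 } — 311/64
edge 12 of 15 (BLUE): { 0 1 2 3 4 9/2 19/4 77/16 155/32 311/64 | 39/8 5 } — 623/128
edge 13 of 15 (BLUE): { 0 1 2 3 4 9/2 19/4 77/16 155/32 311/64 623/128 | 39/8 5 } — 1247/256
edge 14 of 15 (BLUE): { 0 1 2 3 4 9/2 19/4 77/16 155/32 311/64 623/128 1247/256 | 39/8 5 } — 2495/512
edge 15 of 15 (RED): { 0 1 2 3 4 9/2 19/4 77/16 155/32 311/64 623/128 1247/256 | 2495/512 39/8 5 } — 4989/1024

4989/1024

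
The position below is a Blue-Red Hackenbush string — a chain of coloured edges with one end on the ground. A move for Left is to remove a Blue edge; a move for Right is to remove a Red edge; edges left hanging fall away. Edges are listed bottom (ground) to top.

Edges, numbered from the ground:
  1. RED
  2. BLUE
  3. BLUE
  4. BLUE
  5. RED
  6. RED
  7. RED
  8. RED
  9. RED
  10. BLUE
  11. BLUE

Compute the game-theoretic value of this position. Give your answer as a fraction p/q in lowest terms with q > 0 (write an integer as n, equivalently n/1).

edge 1 of 11 (RED): {  | 0 } ⇒ -1
edge 2 of 11 (BLUE): { -1 | 0 } ⇒ -1/2
edge 3 of 11 (BLUE): { -1; -1/2 | 0 } ⇒ -1/4
edge 4 of 11 (BLUE): { -1; -1/2; -1/4 | 0 } ⇒ -1/8
edge 5 of 11 (RED): { -1; -1/2; -1/4 | -1/8; 0 } ⇒ -3/16
edge 6 of 11 (RED): { -1; -1/2; -1/4 | -3/16; -1/8; 0 } ⇒ -7/32
edge 7 of 11 (RED): { -1; -1/2; -1/4 | -7/32; -3/16; -1/8; 0 } ⇒ -15/64
edge 8 of 11 (RED): { -1; -1/2; -1/4 | -15/64; -7/32; -3/16; -1/8; 0 } ⇒ -31/128
edge 9 of 11 (RED): { -1; -1/2; -1/4 | -31/128; -15/64; -7/32; -3/16; -1/8; 0 } ⇒ -63/256
edge 10 of 11 (BLUE): { -1; -1/2; -1/4; -63/256 | -31/128; -15/64; -7/32; -3/16; -1/8; 0 } ⇒ -125/512
edge 11 of 11 (BLUE): { -1; -1/2; -1/4; -63/256; -125/512 | -31/128; -15/64; -7/32; -3/16; -1/8; 0 } ⇒ -249/1024

-249/1024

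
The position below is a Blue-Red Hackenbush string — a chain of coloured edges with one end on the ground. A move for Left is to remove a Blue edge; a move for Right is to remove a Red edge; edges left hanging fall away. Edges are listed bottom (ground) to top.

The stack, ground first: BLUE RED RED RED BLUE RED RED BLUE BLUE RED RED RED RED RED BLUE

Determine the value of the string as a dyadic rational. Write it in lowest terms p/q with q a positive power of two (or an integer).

Build G(s[:k]) for k = 1..15, string s = BLUE RED RED RED BLUE RED RED BLUE BLUE RED RED RED RED RED BLUE.
G(B) = { 0 | none } — 1
G(BR) = { 0 | 1 } — 1/2
G(BRR) = { 0 | 1/2, 1 } — 1/4
G(BRRR) = { 0 | 1/4, 1/2, 1 } — 1/8
G(BRRRB) = { 0, 1/8 | 1/4, 1/2, 1 } — 3/16
G(BRRRBR) = { 0, 1/8 | 3/16, 1/4, 1/2, 1 } — 5/32
G(BRRRBRR) = { 0, 1/8 | 5/32, 3/16, 1/4, 1/2, 1 } — 9/64
G(BRRRBRRB) = { 0, 1/8, 9/64 | 5/32, 3/16, 1/4, 1/2, 1 } — 19/128
G(BRRRBRRBB) = { 0, 1/8, 9/64, 19/128 | 5/32, 3/16, 1/4, 1/2, 1 } — 39/256
G(BRRRBRRBBR) = { 0, 1/8, 9/64, 19/128 | 39/256, 5/32, 3/16, 1/4, 1/2, 1 } — 77/512
G(BRRRBRRBBRR) = { 0, 1/8, 9/64, 19/128 | 77/512, 39/256, 5/32, 3/16, 1/4, 1/2, 1 } — 153/1024
G(BRRRBRRBBRRR) = { 0, 1/8, 9/64, 19/128 | 153/1024, 77/512, 39/256, 5/32, 3/16, 1/4, 1/2, 1 } — 305/2048
G(BRRRBRRBBRRRR) = { 0, 1/8, 9/64, 19/128 | 305/2048, 153/1024, 77/512, 39/256, 5/32, 3/16, 1/4, 1/2, 1 } — 609/4096
G(BRRRBRRBBRRRRR) = { 0, 1/8, 9/64, 19/128 | 609/4096, 305/2048, 153/1024, 77/512, 39/256, 5/32, 3/16, 1/4, 1/2, 1 } — 1217/8192
G(BRRRBRRBBRRRRRB) = { 0, 1/8, 9/64, 19/128, 1217/8192 | 609/4096, 305/2048, 153/1024, 77/512, 39/256, 5/32, 3/16, 1/4, 1/2, 1 } — 2435/16384

2435/16384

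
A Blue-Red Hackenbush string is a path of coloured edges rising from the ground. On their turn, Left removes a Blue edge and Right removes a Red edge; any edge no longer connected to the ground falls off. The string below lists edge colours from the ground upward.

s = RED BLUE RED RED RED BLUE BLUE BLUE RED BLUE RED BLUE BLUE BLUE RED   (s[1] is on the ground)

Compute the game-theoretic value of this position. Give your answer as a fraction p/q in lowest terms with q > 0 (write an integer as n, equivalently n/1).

-14499/16384

g_1 [R]  L=[none]  R=[0]  ⇒ -1
g_2 [RB]  L=[-1]  R=[0]  ⇒ -1/2
g_3 [RBR]  L=[-1]  R=[-1/2 0]  ⇒ -3/4
g_4 [RBRR]  L=[-1]  R=[-3/4 -1/2 0]  ⇒ -7/8
g_5 [RBRRR]  L=[-1]  R=[-7/8 -3/4 -1/2 0]  ⇒ -15/16
g_6 [RBRRRB]  L=[-1 -15/16]  R=[-7/8 -3/4 -1/2 0]  ⇒ -29/32
g_7 [RBRRRBB]  L=[-1 -15/16 -29/32]  R=[-7/8 -3/4 -1/2 0]  ⇒ -57/64
g_8 [RBRRRBBB]  L=[-1 -15/16 -29/32 -57/64]  R=[-7/8 -3/4 -1/2 0]  ⇒ -113/128
g_9 [RBRRRBBBR]  L=[-1 -15/16 -29/32 -57/64]  R=[-113/128 -7/8 -3/4 -1/2 0]  ⇒ -227/256
g_10 [RBRRRBBBRB]  L=[-1 -15/16 -29/32 -57/64 -227/256]  R=[-113/128 -7/8 -3/4 -1/2 0]  ⇒ -453/512
g_11 [RBRRRBBBRBR]  L=[-1 -15/16 -29/32 -57/64 -227/256]  R=[-453/512 -113/128 -7/8 -3/4 -1/2 0]  ⇒ -907/1024
g_12 [RBRRRBBBRBRB]  L=[-1 -15/16 -29/32 -57/64 -227/256 -907/1024]  R=[-453/512 -113/128 -7/8 -3/4 -1/2 0]  ⇒ -1813/2048
g_13 [RBRRRBBBRBRBB]  L=[-1 -15/16 -29/32 -57/64 -227/256 -907/1024 -1813/2048]  R=[-453/512 -113/128 -7/8 -3/4 -1/2 0]  ⇒ -3625/4096
g_14 [RBRRRBBBRBRBBB]  L=[-1 -15/16 -29/32 -57/64 -227/256 -907/1024 -1813/2048 -3625/4096]  R=[-453/512 -113/128 -7/8 -3/4 -1/2 0]  ⇒ -7249/8192
g_15 [RBRRRBBBRBRBBBR]  L=[-1 -15/16 -29/32 -57/64 -227/256 -907/1024 -1813/2048 -3625/4096]  R=[-7249/8192 -453/512 -113/128 -7/8 -3/4 -1/2 0]  ⇒ -14499/16384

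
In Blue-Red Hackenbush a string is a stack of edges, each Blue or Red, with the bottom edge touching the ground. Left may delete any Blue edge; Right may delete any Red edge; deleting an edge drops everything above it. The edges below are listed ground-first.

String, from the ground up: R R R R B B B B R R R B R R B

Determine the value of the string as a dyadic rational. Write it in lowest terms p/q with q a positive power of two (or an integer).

-6381/2048

R: Left { · }, Right { 0 } gives simplest -1
RR: Left { · }, Right { -1; 0 } gives simplest -2
RRR: Left { · }, Right { -2; -1; 0 } gives simplest -3
RRRR: Left { · }, Right { -3; -2; -1; 0 } gives simplest -4
RRRRB: Left { -4 }, Right { -3; -2; -1; 0 } gives simplest -7/2
RRRRBB: Left { -4; -7/2 }, Right { -3; -2; -1; 0 } gives simplest -13/4
RRRRBBB: Left { -4; -7/2; -13/4 }, Right { -3; -2; -1; 0 } gives simplest -25/8
RRRRBBBB: Left { -4; -7/2; -13/4; -25/8 }, Right { -3; -2; -1; 0 } gives simplest -49/16
RRRRBBBBR: Left { -4; -7/2; -13/4; -25/8 }, Right { -49/16; -3; -2; -1; 0 } gives simplest -99/32
RRRRBBBBRR: Left { -4; -7/2; -13/4; -25/8 }, Right { -99/32; -49/16; -3; -2; -1; 0 } gives simplest -199/64
RRRRBBBBRRR: Left { -4; -7/2; -13/4; -25/8 }, Right { -199/64; -99/32; -49/16; -3; -2; -1; 0 } gives simplest -399/128
RRRRBBBBRRRB: Left { -4; -7/2; -13/4; -25/8; -399/128 }, Right { -199/64; -99/32; -49/16; -3; -2; -1; 0 } gives simplest -797/256
RRRRBBBBRRRBR: Left { -4; -7/2; -13/4; -25/8; -399/128 }, Right { -797/256; -199/64; -99/32; -49/16; -3; -2; -1; 0 } gives simplest -1595/512
RRRRBBBBRRRBRR: Left { -4; -7/2; -13/4; -25/8; -399/128 }, Right { -1595/512; -797/256; -199/64; -99/32; -49/16; -3; -2; -1; 0 } gives simplest -3191/1024
RRRRBBBBRRRBRRB: Left { -4; -7/2; -13/4; -25/8; -399/128; -3191/1024 }, Right { -1595/512; -797/256; -199/64; -99/32; -49/16; -3; -2; -1; 0 } gives simplest -6381/2048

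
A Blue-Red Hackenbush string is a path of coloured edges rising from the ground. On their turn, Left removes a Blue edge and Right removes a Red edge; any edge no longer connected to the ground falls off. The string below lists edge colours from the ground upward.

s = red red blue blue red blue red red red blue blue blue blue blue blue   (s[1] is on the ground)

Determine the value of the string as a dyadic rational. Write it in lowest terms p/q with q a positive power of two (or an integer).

-11137/8192

G(r) = { · | 0 } = -1
G(rr) = { · | -1, 0 } = -2
G(rrb) = { -2 | -1, 0 } = -3/2
G(rrbb) = { -2, -3/2 | -1, 0 } = -5/4
G(rrbbr) = { -2, -3/2 | -5/4, -1, 0 } = -11/8
G(rrbbrb) = { -2, -3/2, -11/8 | -5/4, -1, 0 } = -21/16
G(rrbbrbr) = { -2, -3/2, -11/8 | -21/16, -5/4, -1, 0 } = -43/32
G(rrbbrbrr) = { -2, -3/2, -11/8 | -43/32, -21/16, -5/4, -1, 0 } = -87/64
G(rrbbrbrrr) = { -2, -3/2, -11/8 | -87/64, -43/32, -21/16, -5/4, -1, 0 } = -175/128
G(rrbbrbrrrb) = { -2, -3/2, -11/8, -175/128 | -87/64, -43/32, -21/16, -5/4, -1, 0 } = -349/256
G(rrbbrbrrrbb) = { -2, -3/2, -11/8, -175/128, -349/256 | -87/64, -43/32, -21/16, -5/4, -1, 0 } = -697/512
G(rrbbrbrrrbbb) = { -2, -3/2, -11/8, -175/128, -349/256, -697/512 | -87/64, -43/32, -21/16, -5/4, -1, 0 } = -1393/1024
G(rrbbrbrrrbbbb) = { -2, -3/2, -11/8, -175/128, -349/256, -697/512, -1393/1024 | -87/64, -43/32, -21/16, -5/4, -1, 0 } = -2785/2048
G(rrbbrbrrrbbbbb) = { -2, -3/2, -11/8, -175/128, -349/256, -697/512, -1393/1024, -2785/2048 | -87/64, -43/32, -21/16, -5/4, -1, 0 } = -5569/4096
G(rrbbrbrrrbbbbbb) = { -2, -3/2, -11/8, -175/128, -349/256, -697/512, -1393/1024, -2785/2048, -5569/4096 | -87/64, -43/32, -21/16, -5/4, -1, 0 } = -11137/8192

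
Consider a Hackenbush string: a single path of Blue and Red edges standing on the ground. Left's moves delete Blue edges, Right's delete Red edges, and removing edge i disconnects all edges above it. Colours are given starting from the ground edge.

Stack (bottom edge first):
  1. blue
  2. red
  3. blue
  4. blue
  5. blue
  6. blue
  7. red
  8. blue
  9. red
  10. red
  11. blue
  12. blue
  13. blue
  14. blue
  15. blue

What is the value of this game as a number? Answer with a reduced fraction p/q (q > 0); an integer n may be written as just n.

15679/16384

Prefix values for blue red blue blue blue blue red blue red red blue blue blue blue blue via {L|R} + simplicity:
b: Left { 0 }, Right { ∅ } so simplest 1
br: Left { 0 }, Right { 1 } so simplest 1/2
brb: Left { 0; 1/2 }, Right { 1 } so simplest 3/4
brbb: Left { 0; 1/2; 3/4 }, Right { 1 } so simplest 7/8
brbbb: Left { 0; 1/2; 3/4; 7/8 }, Right { 1 } so simplest 15/16
brbbbb: Left { 0; 1/2; 3/4; 7/8; 15/16 }, Right { 1 } so simplest 31/32
brbbbbr: Left { 0; 1/2; 3/4; 7/8; 15/16 }, Right { 31/32; 1 } so simplest 61/64
brbbbbrb: Left { 0; 1/2; 3/4; 7/8; 15/16; 61/64 }, Right { 31/32; 1 } so simplest 123/128
brbbbbrbr: Left { 0; 1/2; 3/4; 7/8; 15/16; 61/64 }, Right { 123/128; 31/32; 1 } so simplest 245/256
brbbbbrbrr: Left { 0; 1/2; 3/4; 7/8; 15/16; 61/64 }, Right { 245/256; 123/128; 31/32; 1 } so simplest 489/512
brbbbbrbrrb: Left { 0; 1/2; 3/4; 7/8; 15/16; 61/64; 489/512 }, Right { 245/256; 123/128; 31/32; 1 } so simplest 979/1024
brbbbbrbrrbb: Left { 0; 1/2; 3/4; 7/8; 15/16; 61/64; 489/512; 979/1024 }, Right { 245/256; 123/128; 31/32; 1 } so simplest 1959/2048
brbbbbrbrrbbb: Left { 0; 1/2; 3/4; 7/8; 15/16; 61/64; 489/512; 979/1024; 1959/2048 }, Right { 245/256; 123/128; 31/32; 1 } so simplest 3919/4096
brbbbbrbrrbbbb: Left { 0; 1/2; 3/4; 7/8; 15/16; 61/64; 489/512; 979/1024; 1959/2048; 3919/4096 }, Right { 245/256; 123/128; 31/32; 1 } so simplest 7839/8192
brbbbbrbrrbbbbb: Left { 0; 1/2; 3/4; 7/8; 15/16; 61/64; 489/512; 979/1024; 1959/2048; 3919/4096; 7839/8192 }, Right { 245/256; 123/128; 31/32; 1 } so simplest 15679/16384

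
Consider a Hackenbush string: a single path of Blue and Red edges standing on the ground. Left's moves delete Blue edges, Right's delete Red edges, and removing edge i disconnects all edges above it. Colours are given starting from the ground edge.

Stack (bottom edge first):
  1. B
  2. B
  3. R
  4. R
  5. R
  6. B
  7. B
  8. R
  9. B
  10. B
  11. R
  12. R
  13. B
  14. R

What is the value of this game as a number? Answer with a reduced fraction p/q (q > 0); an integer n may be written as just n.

Prefix values for B B R R R B B R B B R R B R via {L|R} + simplicity:
edge 1 of 14 (B): { 0 | none } -> 1
edge 2 of 14 (B): { 0 1 | none } -> 2
edge 3 of 14 (R): { 0 1 | 2 } -> 3/2
edge 4 of 14 (R): { 0 1 | 3/2 2 } -> 5/4
edge 5 of 14 (R): { 0 1 | 5/4 3/2 2 } -> 9/8
edge 6 of 14 (B): { 0 1 9/8 | 5/4 3/2 2 } -> 19/16
edge 7 of 14 (B): { 0 1 9/8 19/16 | 5/4 3/2 2 } -> 39/32
edge 8 of 14 (R): { 0 1 9/8 19/16 | 39/32 5/4 3/2 2 } -> 77/64
edge 9 of 14 (B): { 0 1 9/8 19/16 77/64 | 39/32 5/4 3/2 2 } -> 155/128
edge 10 of 14 (B): { 0 1 9/8 19/16 77/64 155/128 | 39/32 5/4 3/2 2 } -> 311/256
edge 11 of 14 (R): { 0 1 9/8 19/16 77/64 155/128 | 311/256 39/32 5/4 3/2 2 } -> 621/512
edge 12 of 14 (R): { 0 1 9/8 19/16 77/64 155/128 | 621/512 311/256 39/32 5/4 3/2 2 } -> 1241/1024
edge 13 of 14 (B): { 0 1 9/8 19/16 77/64 155/128 1241/1024 | 621/512 311/256 39/32 5/4 3/2 2 } -> 2483/2048
edge 14 of 14 (R): { 0 1 9/8 19/16 77/64 155/128 1241/1024 | 2483/2048 621/512 311/256 39/32 5/4 3/2 2 } -> 4965/4096

4965/4096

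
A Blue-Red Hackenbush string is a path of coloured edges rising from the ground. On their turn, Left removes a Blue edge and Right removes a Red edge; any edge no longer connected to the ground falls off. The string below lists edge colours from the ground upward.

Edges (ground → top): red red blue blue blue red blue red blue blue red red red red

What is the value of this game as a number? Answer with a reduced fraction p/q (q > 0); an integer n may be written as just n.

-4767/4096

value_1 [r]  L=[—]  R=[0]  so -1
value_2 [rr]  L=[—]  R=[-1; 0]  so -2
value_3 [rrb]  L=[-2]  R=[-1; 0]  so -3/2
value_4 [rrbb]  L=[-2; -3/2]  R=[-1; 0]  so -5/4
value_5 [rrbbb]  L=[-2; -3/2; -5/4]  R=[-1; 0]  so -9/8
value_6 [rrbbbr]  L=[-2; -3/2; -5/4]  R=[-9/8; -1; 0]  so -19/16
value_7 [rrbbbrb]  L=[-2; -3/2; -5/4; -19/16]  R=[-9/8; -1; 0]  so -37/32
value_8 [rrbbbrbr]  L=[-2; -3/2; -5/4; -19/16]  R=[-37/32; -9/8; -1; 0]  so -75/64
value_9 [rrbbbrbrb]  L=[-2; -3/2; -5/4; -19/16; -75/64]  R=[-37/32; -9/8; -1; 0]  so -149/128
value_10 [rrbbbrbrbb]  L=[-2; -3/2; -5/4; -19/16; -75/64; -149/128]  R=[-37/32; -9/8; -1; 0]  so -297/256
value_11 [rrbbbrbrbbr]  L=[-2; -3/2; -5/4; -19/16; -75/64; -149/128]  R=[-297/256; -37/32; -9/8; -1; 0]  so -595/512
value_12 [rrbbbrbrbbrr]  L=[-2; -3/2; -5/4; -19/16; -75/64; -149/128]  R=[-595/512; -297/256; -37/32; -9/8; -1; 0]  so -1191/1024
value_13 [rrbbbrbrbbrrr]  L=[-2; -3/2; -5/4; -19/16; -75/64; -149/128]  R=[-1191/1024; -595/512; -297/256; -37/32; -9/8; -1; 0]  so -2383/2048
value_14 [rrbbbrbrbbrrrr]  L=[-2; -3/2; -5/4; -19/16; -75/64; -149/128]  R=[-2383/2048; -1191/1024; -595/512; -297/256; -37/32; -9/8; -1; 0]  so -4767/4096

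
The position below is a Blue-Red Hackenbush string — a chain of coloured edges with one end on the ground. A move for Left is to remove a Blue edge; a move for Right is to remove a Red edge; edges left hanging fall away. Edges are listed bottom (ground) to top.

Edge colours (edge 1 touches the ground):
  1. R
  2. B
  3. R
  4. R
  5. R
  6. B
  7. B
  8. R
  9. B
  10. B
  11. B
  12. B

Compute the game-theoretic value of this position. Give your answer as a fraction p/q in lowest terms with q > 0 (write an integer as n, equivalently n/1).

-1825/2048

G(R) = { — | 0 } = -1
G(RB) = { -1 | 0 } = -1/2
G(RBR) = { -1 | -1/2 0 } = -3/4
G(RBRR) = { -1 | -3/4 -1/2 0 } = -7/8
G(RBRRR) = { -1 | -7/8 -3/4 -1/2 0 } = -15/16
G(RBRRRB) = { -1 -15/16 | -7/8 -3/4 -1/2 0 } = -29/32
G(RBRRRBB) = { -1 -15/16 -29/32 | -7/8 -3/4 -1/2 0 } = -57/64
G(RBRRRBBR) = { -1 -15/16 -29/32 | -57/64 -7/8 -3/4 -1/2 0 } = -115/128
G(RBRRRBBRB) = { -1 -15/16 -29/32 -115/128 | -57/64 -7/8 -3/4 -1/2 0 } = -229/256
G(RBRRRBBRBB) = { -1 -15/16 -29/32 -115/128 -229/256 | -57/64 -7/8 -3/4 -1/2 0 } = -457/512
G(RBRRRBBRBBB) = { -1 -15/16 -29/32 -115/128 -229/256 -457/512 | -57/64 -7/8 -3/4 -1/2 0 } = -913/1024
G(RBRRRBBRBBBB) = { -1 -15/16 -29/32 -115/128 -229/256 -457/512 -913/1024 | -57/64 -7/8 -3/4 -1/2 0 } = -1825/2048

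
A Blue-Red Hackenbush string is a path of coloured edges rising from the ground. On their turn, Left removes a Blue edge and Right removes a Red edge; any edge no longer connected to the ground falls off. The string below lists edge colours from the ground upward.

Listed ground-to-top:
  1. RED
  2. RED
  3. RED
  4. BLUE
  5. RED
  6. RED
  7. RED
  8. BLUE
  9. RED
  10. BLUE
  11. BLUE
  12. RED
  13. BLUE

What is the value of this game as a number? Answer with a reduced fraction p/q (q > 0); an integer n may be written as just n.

-2981/1024

step 1: add RED to get R; options L={  } R={ 0 } gives -1
step 2: add RED to get RR; options L={  } R={ -1; 0 } gives -2
step 3: add RED to get RRR; options L={  } R={ -2; -1; 0 } gives -3
step 4: add BLUE to get RRRB; options L={ -3 } R={ -2; -1; 0 } gives -5/2
step 5: add RED to get RRRBR; options L={ -3 } R={ -5/2; -2; -1; 0 } gives -11/4
step 6: add RED to get RRRBRR; options L={ -3 } R={ -11/4; -5/2; -2; -1; 0 } gives -23/8
step 7: add RED to get RRRBRRR; options L={ -3 } R={ -23/8; -11/4; -5/2; -2; -1; 0 } gives -47/16
step 8: add BLUE to get RRRBRRRB; options L={ -3; -47/16 } R={ -23/8; -11/4; -5/2; -2; -1; 0 } gives -93/32
step 9: add RED to get RRRBRRRBR; options L={ -3; -47/16 } R={ -93/32; -23/8; -11/4; -5/2; -2; -1; 0 } gives -187/64
step 10: add BLUE to get RRRBRRRBRB; options L={ -3; -47/16; -187/64 } R={ -93/32; -23/8; -11/4; -5/2; -2; -1; 0 } gives -373/128
step 11: add BLUE to get RRRBRRRBRBB; options L={ -3; -47/16; -187/64; -373/128 } R={ -93/32; -23/8; -11/4; -5/2; -2; -1; 0 } gives -745/256
step 12: add RED to get RRRBRRRBRBBR; options L={ -3; -47/16; -187/64; -373/128 } R={ -745/256; -93/32; -23/8; -11/4; -5/2; -2; -1; 0 } gives -1491/512
step 13: add BLUE to get RRRBRRRBRBBRB; options L={ -3; -47/16; -187/64; -373/128; -1491/512 } R={ -745/256; -93/32; -23/8; -11/4; -5/2; -2; -1; 0 } gives -2981/1024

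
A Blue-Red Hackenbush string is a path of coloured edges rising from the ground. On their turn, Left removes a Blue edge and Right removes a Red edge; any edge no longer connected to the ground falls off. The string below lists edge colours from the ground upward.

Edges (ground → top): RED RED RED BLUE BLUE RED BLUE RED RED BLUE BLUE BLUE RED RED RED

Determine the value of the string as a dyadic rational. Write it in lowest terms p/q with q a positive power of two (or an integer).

Build v(s[:k]) for k = 1..15, string s = RED RED RED BLUE BLUE RED BLUE RED RED BLUE BLUE BLUE RED RED RED.
v_1 [R]  L=[]  R=[0]  -> -1
v_2 [RR]  L=[]  R=[-1 0]  -> -2
v_3 [RRR]  L=[]  R=[-2 -1 0]  -> -3
v_4 [RRRB]  L=[-3]  R=[-2 -1 0]  -> -5/2
v_5 [RRRBB]  L=[-3 -5/2]  R=[-2 -1 0]  -> -9/4
v_6 [RRRBBR]  L=[-3 -5/2]  R=[-9/4 -2 -1 0]  -> -19/8
v_7 [RRRBBRB]  L=[-3 -5/2 -19/8]  R=[-9/4 -2 -1 0]  -> -37/16
v_8 [RRRBBRBR]  L=[-3 -5/2 -19/8]  R=[-37/16 -9/4 -2 -1 0]  -> -75/32
v_9 [RRRBBRBRR]  L=[-3 -5/2 -19/8]  R=[-75/32 -37/16 -9/4 -2 -1 0]  -> -151/64
v_10 [RRRBBRBRRB]  L=[-3 -5/2 -19/8 -151/64]  R=[-75/32 -37/16 -9/4 -2 -1 0]  -> -301/128
v_11 [RRRBBRBRRBB]  L=[-3 -5/2 -19/8 -151/64 -301/128]  R=[-75/32 -37/16 -9/4 -2 -1 0]  -> -601/256
v_12 [RRRBBRBRRBBB]  L=[-3 -5/2 -19/8 -151/64 -301/128 -601/256]  R=[-75/32 -37/16 -9/4 -2 -1 0]  -> -1201/512
v_13 [RRRBBRBRRBBBR]  L=[-3 -5/2 -19/8 -151/64 -301/128 -601/256]  R=[-1201/512 -75/32 -37/16 -9/4 -2 -1 0]  -> -2403/1024
v_14 [RRRBBRBRRBBBRR]  L=[-3 -5/2 -19/8 -151/64 -301/128 -601/256]  R=[-2403/1024 -1201/512 -75/32 -37/16 -9/4 -2 -1 0]  -> -4807/2048
v_15 [RRRBBRBRRBBBRRR]  L=[-3 -5/2 -19/8 -151/64 -301/128 -601/256]  R=[-4807/2048 -2403/1024 -1201/512 -75/32 -37/16 -9/4 -2 -1 0]  -> -9615/4096

-9615/4096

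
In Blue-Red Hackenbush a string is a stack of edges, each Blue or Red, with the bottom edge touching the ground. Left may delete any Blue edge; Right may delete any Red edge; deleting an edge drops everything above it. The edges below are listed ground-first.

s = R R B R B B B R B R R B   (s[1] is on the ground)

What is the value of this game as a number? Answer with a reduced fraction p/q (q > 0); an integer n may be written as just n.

Recurse on prefixes of the 12-edge string R R B R B B B R B R R B:
G_1 [R]  L=[]  R=[0]  = -1
G_2 [RR]  L=[]  R=[-1,0]  = -2
G_3 [RRB]  L=[-2]  R=[-1,0]  = -3/2
G_4 [RRBR]  L=[-2]  R=[-3/2,-1,0]  = -7/4
G_5 [RRBRB]  L=[-2,-7/4]  R=[-3/2,-1,0]  = -13/8
G_6 [RRBRBB]  L=[-2,-7/4,-13/8]  R=[-3/2,-1,0]  = -25/16
G_7 [RRBRBBB]  L=[-2,-7/4,-13/8,-25/16]  R=[-3/2,-1,0]  = -49/32
G_8 [RRBRBBBR]  L=[-2,-7/4,-13/8,-25/16]  R=[-49/32,-3/2,-1,0]  = -99/64
G_9 [RRBRBBBRB]  L=[-2,-7/4,-13/8,-25/16,-99/64]  R=[-49/32,-3/2,-1,0]  = -197/128
G_10 [RRBRBBBRBR]  L=[-2,-7/4,-13/8,-25/16,-99/64]  R=[-197/128,-49/32,-3/2,-1,0]  = -395/256
G_11 [RRBRBBBRBRR]  L=[-2,-7/4,-13/8,-25/16,-99/64]  R=[-395/256,-197/128,-49/32,-3/2,-1,0]  = -791/512
G_12 [RRBRBBBRBRRB]  L=[-2,-7/4,-13/8,-25/16,-99/64,-791/512]  R=[-395/256,-197/128,-49/32,-3/2,-1,0]  = -1581/1024

-1581/1024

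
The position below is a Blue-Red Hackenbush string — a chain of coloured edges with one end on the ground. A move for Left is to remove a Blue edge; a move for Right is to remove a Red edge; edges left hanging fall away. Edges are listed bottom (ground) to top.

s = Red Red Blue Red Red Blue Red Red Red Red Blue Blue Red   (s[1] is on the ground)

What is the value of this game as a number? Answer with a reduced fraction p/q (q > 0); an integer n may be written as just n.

val_1 [R]  L=[·]  R=[0]  -> -1
val_2 [RR]  L=[·]  R=[-1,0]  -> -2
val_3 [RRB]  L=[-2]  R=[-1,0]  -> -3/2
val_4 [RRBR]  L=[-2]  R=[-3/2,-1,0]  -> -7/4
val_5 [RRBRR]  L=[-2]  R=[-7/4,-3/2,-1,0]  -> -15/8
val_6 [RRBRRB]  L=[-2,-15/8]  R=[-7/4,-3/2,-1,0]  -> -29/16
val_7 [RRBRRBR]  L=[-2,-15/8]  R=[-29/16,-7/4,-3/2,-1,0]  -> -59/32
val_8 [RRBRRBRR]  L=[-2,-15/8]  R=[-59/32,-29/16,-7/4,-3/2,-1,0]  -> -119/64
val_9 [RRBRRBRRR]  L=[-2,-15/8]  R=[-119/64,-59/32,-29/16,-7/4,-3/2,-1,0]  -> -239/128
val_10 [RRBRRBRRRR]  L=[-2,-15/8]  R=[-239/128,-119/64,-59/32,-29/16,-7/4,-3/2,-1,0]  -> -479/256
val_11 [RRBRRBRRRRB]  L=[-2,-15/8,-479/256]  R=[-239/128,-119/64,-59/32,-29/16,-7/4,-3/2,-1,0]  -> -957/512
val_12 [RRBRRBRRRRBB]  L=[-2,-15/8,-479/256,-957/512]  R=[-239/128,-119/64,-59/32,-29/16,-7/4,-3/2,-1,0]  -> -1913/1024
val_13 [RRBRRBRRRRBBR]  L=[-2,-15/8,-479/256,-957/512]  R=[-1913/1024,-239/128,-119/64,-59/32,-29/16,-7/4,-3/2,-1,0]  -> -3827/2048

-3827/2048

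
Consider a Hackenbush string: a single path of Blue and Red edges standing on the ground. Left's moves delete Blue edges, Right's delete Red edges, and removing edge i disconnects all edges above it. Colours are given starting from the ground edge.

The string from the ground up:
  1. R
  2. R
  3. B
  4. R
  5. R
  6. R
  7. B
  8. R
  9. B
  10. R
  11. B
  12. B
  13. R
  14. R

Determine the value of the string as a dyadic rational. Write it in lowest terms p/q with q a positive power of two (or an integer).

Prefix values for R R B R R R B R B R B B R R via {L|R} + simplicity:
step 1: add R to get R; options L={ · } R={ 0 } = -1
step 2: add R to get RR; options L={ · } R={ -1, 0 } = -2
step 3: add B to get RRB; options L={ -2 } R={ -1, 0 } = -3/2
step 4: add R to get RRBR; options L={ -2 } R={ -3/2, -1, 0 } = -7/4
step 5: add R to get RRBRR; options L={ -2 } R={ -7/4, -3/2, -1, 0 } = -15/8
step 6: add R to get RRBRRR; options L={ -2 } R={ -15/8, -7/4, -3/2, -1, 0 } = -31/16
step 7: add B to get RRBRRRB; options L={ -2, -31/16 } R={ -15/8, -7/4, -3/2, -1, 0 } = -61/32
step 8: add R to get RRBRRRBR; options L={ -2, -31/16 } R={ -61/32, -15/8, -7/4, -3/2, -1, 0 } = -123/64
step 9: add B to get RRBRRRBRB; options L={ -2, -31/16, -123/64 } R={ -61/32, -15/8, -7/4, -3/2, -1, 0 } = -245/128
step 10: add R to get RRBRRRBRBR; options L={ -2, -31/16, -123/64 } R={ -245/128, -61/32, -15/8, -7/4, -3/2, -1, 0 } = -491/256
step 11: add B to get RRBRRRBRBRB; options L={ -2, -31/16, -123/64, -491/256 } R={ -245/128, -61/32, -15/8, -7/4, -3/2, -1, 0 } = -981/512
step 12: add B to get RRBRRRBRBRBB; options L={ -2, -31/16, -123/64, -491/256, -981/512 } R={ -245/128, -61/32, -15/8, -7/4, -3/2, -1, 0 } = -1961/1024
step 13: add R to get RRBRRRBRBRBBR; options L={ -2, -31/16, -123/64, -491/256, -981/512 } R={ -1961/1024, -245/128, -61/32, -15/8, -7/4, -3/2, -1, 0 } = -3923/2048
step 14: add R to get RRBRRRBRBRBBRR; options L={ -2, -31/16, -123/64, -491/256, -981/512 } R={ -3923/2048, -1961/1024, -245/128, -61/32, -15/8, -7/4, -3/2, -1, 0 } = -7847/4096

-7847/4096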